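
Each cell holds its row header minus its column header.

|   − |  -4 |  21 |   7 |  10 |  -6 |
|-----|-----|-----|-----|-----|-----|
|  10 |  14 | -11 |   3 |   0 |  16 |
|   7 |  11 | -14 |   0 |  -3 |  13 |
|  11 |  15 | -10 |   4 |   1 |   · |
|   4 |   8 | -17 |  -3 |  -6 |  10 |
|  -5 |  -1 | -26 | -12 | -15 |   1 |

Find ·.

11 − (-6) = 17.

17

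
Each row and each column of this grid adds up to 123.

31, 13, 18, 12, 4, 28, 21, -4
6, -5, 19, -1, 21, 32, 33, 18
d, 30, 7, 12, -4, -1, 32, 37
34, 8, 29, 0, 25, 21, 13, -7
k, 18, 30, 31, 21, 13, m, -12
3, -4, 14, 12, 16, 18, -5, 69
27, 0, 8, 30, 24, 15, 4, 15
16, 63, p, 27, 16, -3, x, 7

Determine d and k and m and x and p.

d = 10, k = -4, m = 26, x = -1, p = -2

The known cells in row 3 total 113, leaving 123 − 113 = 10 for the blank.
The known cells in column 1 total 127, leaving 123 − 127 = -4 for the blank.
The known cells in row 5 total 97, leaving 123 − 97 = 26 for the blank.
The known cells in column 7 total 124, leaving 123 − 124 = -1 for the blank.
The known cells in row 8 total 125, leaving 123 − 125 = -2 for the blank.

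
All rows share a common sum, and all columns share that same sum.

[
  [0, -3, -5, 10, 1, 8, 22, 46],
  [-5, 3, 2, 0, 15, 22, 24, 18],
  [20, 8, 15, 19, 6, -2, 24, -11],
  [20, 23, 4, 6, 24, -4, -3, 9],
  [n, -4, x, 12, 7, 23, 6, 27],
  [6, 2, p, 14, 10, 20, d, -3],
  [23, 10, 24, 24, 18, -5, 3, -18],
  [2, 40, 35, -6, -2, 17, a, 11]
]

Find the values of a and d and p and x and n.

Rows 1 and 2 both sum to 79, so that's the common total.
Column 1: 0 − 5 + 20 + 20 + 6 + 23 + 2 = 66, so its missing entry is 79 − 66 = 13.
Row 5: 13 − 4 + 12 + 7 + 23 + 6 + 27 = 84, so its missing entry is 79 − 84 = -5.
Row 8: 2 + 40 + 35 − 6 − 2 + 17 + 11 = 97, so its missing entry is 79 − 97 = -18.
Column 7: 22 + 24 + 24 − 3 + 6 + 3 − 18 = 58, so its missing entry is 79 − 58 = 21.
Row 6: 6 + 2 + 14 + 10 + 20 + 21 − 3 = 70, so its missing entry is 79 − 70 = 9.

a = -18, d = 21, p = 9, x = -5, n = 13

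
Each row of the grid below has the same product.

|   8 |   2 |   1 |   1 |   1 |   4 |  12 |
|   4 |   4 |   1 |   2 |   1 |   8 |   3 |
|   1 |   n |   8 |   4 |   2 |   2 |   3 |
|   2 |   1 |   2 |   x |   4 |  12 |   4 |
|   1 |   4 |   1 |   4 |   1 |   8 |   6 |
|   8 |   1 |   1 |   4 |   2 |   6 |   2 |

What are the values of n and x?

Rows 2 and 5 each multiply to 768, so every row has product 768.
Row 3: 1×8×4×2×2×3 = 384, so the missing entry is 768 ÷ 384 = 2.
Row 4: 2×1×2×4×12×4 = 768, so the missing entry is 768 ÷ 768 = 1.

n = 2, x = 1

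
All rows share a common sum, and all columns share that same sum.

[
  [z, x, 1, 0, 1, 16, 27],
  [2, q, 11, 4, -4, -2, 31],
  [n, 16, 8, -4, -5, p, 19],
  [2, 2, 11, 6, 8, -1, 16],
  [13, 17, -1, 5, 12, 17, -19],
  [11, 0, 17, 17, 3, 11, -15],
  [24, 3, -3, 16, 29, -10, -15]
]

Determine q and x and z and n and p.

Rows 4 and 5 both sum to 44, so that's the common total.
Row 2: 2 + 11 + 4 − 4 − 2 + 31 = 42, so its missing entry is 44 − 42 = 2.
Column 2: 2 + 16 + 2 + 17 + 0 + 3 = 40, so its missing entry is 44 − 40 = 4.
Row 1: 4 + 1 + 0 + 1 + 16 + 27 = 49, so its missing entry is 44 − 49 = -5.
Column 1: -5 + 2 + 2 + 13 + 11 + 24 = 47, so its missing entry is 44 − 47 = -3.
Row 3: -3 + 16 + 8 − 4 − 5 + 19 = 31, so its missing entry is 44 − 31 = 13.

q = 2, x = 4, z = -5, n = -3, p = 13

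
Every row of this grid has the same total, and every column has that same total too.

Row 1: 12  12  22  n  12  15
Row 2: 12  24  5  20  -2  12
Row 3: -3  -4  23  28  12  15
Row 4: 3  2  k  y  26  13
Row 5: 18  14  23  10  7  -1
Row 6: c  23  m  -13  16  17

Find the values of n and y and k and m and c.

n = -2, y = 28, k = -1, m = -1, c = 29

Rows 2 and 3 both sum to 71, so that's the common total.
The known cells in row 1 total 73, leaving 71 − 73 = -2 for the blank.
The known cells in column 4 total 43, leaving 71 − 43 = 28 for the blank.
The known cells in column 1 total 42, leaving 71 − 42 = 29 for the blank.
The known cells in row 4 total 72, leaving 71 − 72 = -1 for the blank.
The known cells in row 6 total 72, leaving 71 − 72 = -1 for the blank.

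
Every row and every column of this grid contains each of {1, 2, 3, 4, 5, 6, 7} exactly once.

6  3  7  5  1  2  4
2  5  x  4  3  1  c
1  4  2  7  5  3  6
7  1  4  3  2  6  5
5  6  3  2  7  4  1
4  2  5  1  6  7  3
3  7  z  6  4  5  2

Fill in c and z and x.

Cell (2,7): column 7 already has {1, 2, 3, 4, 5, 6} → 7.
At (row 7, col 3): row 7 already has {2, 3, 4, 5, 6, 7}, so the value is 1.
Cell (2,3): row 2 already has {1, 2, 3, 4, 5, 7} → 6.

c = 7, z = 1, x = 6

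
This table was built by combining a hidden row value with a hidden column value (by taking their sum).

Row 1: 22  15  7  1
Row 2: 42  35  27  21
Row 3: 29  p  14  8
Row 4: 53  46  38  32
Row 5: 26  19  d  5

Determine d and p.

The difference between any two rows is the same in every column — this is an addition table with the headers hidden.
Row 5 minus row 1 is 5 − 1 = 4, so its entry in column 3 is 7 + 4 = 11.
Row 3 minus row 1 is 8 − 1 = 7, so its entry in column 2 is 15 + 7 = 22.

d = 11, p = 22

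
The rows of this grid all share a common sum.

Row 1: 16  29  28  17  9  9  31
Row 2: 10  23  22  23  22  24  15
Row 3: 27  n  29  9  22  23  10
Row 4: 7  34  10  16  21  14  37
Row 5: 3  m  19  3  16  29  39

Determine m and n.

m = 30, n = 19

The complete rows each total 139.
Row 5 is missing 139 − 109 = 30 (since 3 + 19 + 3 + 16 + 29 + 39 = 109).
Row 3 is missing 139 − 120 = 19 (since 27 + 29 + 9 + 22 + 23 + 10 = 120).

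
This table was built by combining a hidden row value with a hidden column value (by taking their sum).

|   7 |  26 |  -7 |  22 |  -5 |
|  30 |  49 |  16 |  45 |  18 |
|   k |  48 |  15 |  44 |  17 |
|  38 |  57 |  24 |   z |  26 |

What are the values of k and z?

k = 29, z = 53

The difference between any two rows is the same in every column — this is an addition table with the headers hidden.
Row 3 minus row 1 is 15 − (-7) = 22, so its entry in column 1 is 7 + 22 = 29.
Row 4 minus row 1 is 24 − (-7) = 31, so its entry in column 4 is 22 + 31 = 53.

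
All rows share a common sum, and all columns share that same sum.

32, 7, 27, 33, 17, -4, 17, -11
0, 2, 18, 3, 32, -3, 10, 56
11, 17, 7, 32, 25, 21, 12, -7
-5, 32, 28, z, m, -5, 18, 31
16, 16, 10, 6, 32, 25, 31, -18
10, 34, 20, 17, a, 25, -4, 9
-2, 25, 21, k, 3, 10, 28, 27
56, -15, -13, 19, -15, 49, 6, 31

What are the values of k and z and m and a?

k = 6, z = 2, m = 17, a = 7

Rows 1 and 2 both sum to 118, so that's the common total.
The known cells in row 6 total 111, leaving 118 − 111 = 7 for the blank.
The known cells in row 7 total 112, leaving 118 − 112 = 6 for the blank.
The known cells in column 4 total 116, leaving 118 − 116 = 2 for the blank.
The known cells in row 4 total 101, leaving 118 − 101 = 17 for the blank.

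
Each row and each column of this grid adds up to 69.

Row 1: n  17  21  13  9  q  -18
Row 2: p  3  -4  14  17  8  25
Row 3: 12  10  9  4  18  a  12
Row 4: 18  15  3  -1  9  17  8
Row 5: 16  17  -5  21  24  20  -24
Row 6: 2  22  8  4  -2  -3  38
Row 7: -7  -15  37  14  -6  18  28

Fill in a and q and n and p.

a = 4, q = 5, n = 22, p = 6

The known cells in row 2 total 63, leaving 69 − 63 = 6 for the blank.
The known cells in row 3 total 65, leaving 69 − 65 = 4 for the blank.
The known cells in column 6 total 64, leaving 69 − 64 = 5 for the blank.
The known cells in row 1 total 47, leaving 69 − 47 = 22 for the blank.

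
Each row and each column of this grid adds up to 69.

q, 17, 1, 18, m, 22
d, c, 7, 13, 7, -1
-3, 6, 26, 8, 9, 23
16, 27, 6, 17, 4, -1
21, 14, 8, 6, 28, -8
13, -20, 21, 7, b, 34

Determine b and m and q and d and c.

The known cells in column 2 total 44, leaving 69 − 44 = 25 for the blank.
The known cells in row 6 total 55, leaving 69 − 55 = 14 for the blank.
The known cells in column 5 total 62, leaving 69 − 62 = 7 for the blank.
The known cells in row 1 total 65, leaving 69 − 65 = 4 for the blank.
The known cells in row 2 total 51, leaving 69 − 51 = 18 for the blank.

b = 14, m = 7, q = 4, d = 18, c = 25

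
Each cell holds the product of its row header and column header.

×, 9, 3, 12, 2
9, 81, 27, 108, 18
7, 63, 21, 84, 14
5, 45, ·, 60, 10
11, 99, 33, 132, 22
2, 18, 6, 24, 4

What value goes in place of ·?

15

5 × 3 = 15.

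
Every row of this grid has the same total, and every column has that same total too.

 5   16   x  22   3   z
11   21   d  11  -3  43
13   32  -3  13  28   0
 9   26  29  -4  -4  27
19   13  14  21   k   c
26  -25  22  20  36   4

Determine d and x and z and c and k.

d = 0, x = 21, z = 16, c = -7, k = 23

Rows 3 and 4 both sum to 83, so that's the common total.
The known cells in column 5 total 60, leaving 83 − 60 = 23 for the blank.
The known cells in row 2 total 83, leaving 83 − 83 = 0 for the blank.
The known cells in row 5 total 90, leaving 83 − 90 = -7 for the blank.
The known cells in column 3 total 62, leaving 83 − 62 = 21 for the blank.
The known cells in row 1 total 67, leaving 83 − 67 = 16 for the blank.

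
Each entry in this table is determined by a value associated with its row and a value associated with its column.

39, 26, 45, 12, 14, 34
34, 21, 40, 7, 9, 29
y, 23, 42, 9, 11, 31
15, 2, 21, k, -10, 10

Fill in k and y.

k = -12, y = 36

The difference between any two rows is the same in every column — this is an addition table with the headers hidden.
Row 4 minus row 1 is -10 − 14 = -24, so its entry in column 4 is 12 + (-24) = -12.
Row 3 minus row 1 is 11 − 14 = -3, so its entry in column 1 is 39 + (-3) = 36.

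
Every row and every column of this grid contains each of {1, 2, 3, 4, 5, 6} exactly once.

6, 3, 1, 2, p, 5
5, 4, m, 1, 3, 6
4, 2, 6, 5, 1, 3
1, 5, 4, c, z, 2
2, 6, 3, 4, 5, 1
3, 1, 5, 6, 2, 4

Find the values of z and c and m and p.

For row 4, column 4: column 4 already has {1, 2, 4, 5, 6}; that leaves 3.
At (row 2, col 3): row 2 already has {1, 3, 4, 5, 6}, so the value is 2.
At (row 1, col 5): row 1 already has {1, 2, 3, 5, 6}, so the value is 4.
At (row 4, col 5): row 4 already has {1, 2, 3, 4, 5}, so the value is 6.

z = 6, c = 3, m = 2, p = 4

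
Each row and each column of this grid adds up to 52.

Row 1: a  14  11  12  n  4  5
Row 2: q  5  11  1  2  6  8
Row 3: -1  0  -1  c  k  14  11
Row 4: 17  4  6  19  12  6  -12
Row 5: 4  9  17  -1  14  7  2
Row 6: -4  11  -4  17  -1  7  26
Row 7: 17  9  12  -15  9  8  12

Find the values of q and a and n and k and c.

q = 19, a = 0, n = 6, k = 10, c = 19

The known cells in column 4 total 33, leaving 52 − 33 = 19 for the blank.
The known cells in row 3 total 42, leaving 52 − 42 = 10 for the blank.
The known cells in column 5 total 46, leaving 52 − 46 = 6 for the blank.
The known cells in row 1 total 52, leaving 52 − 52 = 0 for the blank.
The known cells in row 2 total 33, leaving 52 − 33 = 19 for the blank.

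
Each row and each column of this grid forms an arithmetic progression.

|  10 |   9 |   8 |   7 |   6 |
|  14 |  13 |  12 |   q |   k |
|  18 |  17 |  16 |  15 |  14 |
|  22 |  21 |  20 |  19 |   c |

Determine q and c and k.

q = 11, c = 18, k = 10

Along each row the entries change by -1 per step; down each column they change by 4.
Row 2: from 14 at column 1, stepping by -1 to column 4 gives 11.
Row 4: from 22 at column 1, stepping by -1 to column 5 gives 18.
Row 2: from 14 at column 1, stepping by -1 to column 5 gives 10.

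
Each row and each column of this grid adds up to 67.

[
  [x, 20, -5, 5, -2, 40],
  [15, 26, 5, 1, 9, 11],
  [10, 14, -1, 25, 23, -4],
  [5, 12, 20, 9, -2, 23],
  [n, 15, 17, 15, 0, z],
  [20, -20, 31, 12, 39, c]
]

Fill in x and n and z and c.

x = 9, n = 8, z = 12, c = -15

The known cells in row 6 total 82, leaving 67 − 82 = -15 for the blank.
The known cells in column 6 total 55, leaving 67 − 55 = 12 for the blank.
The known cells in row 5 total 59, leaving 67 − 59 = 8 for the blank.
The known cells in row 1 total 58, leaving 67 − 58 = 9 for the blank.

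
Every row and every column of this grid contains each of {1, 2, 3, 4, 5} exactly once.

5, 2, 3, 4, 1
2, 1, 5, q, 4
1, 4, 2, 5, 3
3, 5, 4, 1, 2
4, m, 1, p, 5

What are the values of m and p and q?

m = 3, p = 2, q = 3

Cell (2,4): row 2 already has {1, 2, 4, 5} → 3.
At (row 5, col 2): column 2 already has {1, 2, 4, 5}, so the value is 3.
At (row 5, col 4): row 5 already has {1, 3, 4, 5}, so the value is 2.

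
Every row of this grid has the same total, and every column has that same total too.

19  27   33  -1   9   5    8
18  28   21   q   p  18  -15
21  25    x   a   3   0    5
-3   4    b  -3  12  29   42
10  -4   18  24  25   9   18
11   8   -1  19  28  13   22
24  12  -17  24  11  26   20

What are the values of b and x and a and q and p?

Rows 1 and 5 both sum to 100, so that's the common total.
The known cells in column 5 total 88, leaving 100 − 88 = 12 for the blank.
The known cells in row 4 total 81, leaving 100 − 81 = 19 for the blank.
The known cells in column 3 total 73, leaving 100 − 73 = 27 for the blank.
The known cells in row 3 total 81, leaving 100 − 81 = 19 for the blank.
The known cells in row 2 total 82, leaving 100 − 82 = 18 for the blank.

b = 19, x = 27, a = 19, q = 18, p = 12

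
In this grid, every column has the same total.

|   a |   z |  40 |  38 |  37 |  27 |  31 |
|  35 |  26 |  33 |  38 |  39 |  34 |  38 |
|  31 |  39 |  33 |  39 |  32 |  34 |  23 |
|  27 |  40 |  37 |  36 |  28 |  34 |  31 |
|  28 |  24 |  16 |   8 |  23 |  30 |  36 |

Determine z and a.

z = 30, a = 38

Columns 5 and 7 both add up to 159, so every column sums to 159.
Column 2: 26 + 39 + 40 + 24 = 129, so the missing entry is 159 − 129 = 30.
Column 1: 35 + 31 + 27 + 28 = 121, so the missing entry is 159 − 121 = 38.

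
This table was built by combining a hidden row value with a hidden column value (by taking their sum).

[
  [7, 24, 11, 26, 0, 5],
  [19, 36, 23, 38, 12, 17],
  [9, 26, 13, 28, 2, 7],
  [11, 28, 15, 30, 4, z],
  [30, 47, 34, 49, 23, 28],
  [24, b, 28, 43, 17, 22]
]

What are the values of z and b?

z = 9, b = 41

The difference between any two rows is the same in every column — this is an addition table with the headers hidden.
Row 4 minus row 1 is 11 − 7 = 4, so its entry in column 6 is 5 + 4 = 9.
Row 6 minus row 1 is 24 − 7 = 17, so its entry in column 2 is 24 + 17 = 41.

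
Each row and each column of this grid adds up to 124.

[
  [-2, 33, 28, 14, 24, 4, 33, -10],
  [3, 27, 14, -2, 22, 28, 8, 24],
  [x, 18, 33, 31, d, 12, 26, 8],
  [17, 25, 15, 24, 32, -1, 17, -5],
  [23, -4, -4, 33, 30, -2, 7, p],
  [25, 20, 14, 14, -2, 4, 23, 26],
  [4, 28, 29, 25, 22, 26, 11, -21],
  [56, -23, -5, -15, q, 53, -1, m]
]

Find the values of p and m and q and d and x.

Column 1: -2 + 3 + 17 + 23 + 25 + 4 + 56 = 126, so its missing entry is 124 − 126 = -2.
Row 3: -2 + 18 + 33 + 31 + 12 + 26 + 8 = 126, so its missing entry is 124 − 126 = -2.
Column 5: 24 + 22 − 2 + 32 + 30 − 2 + 22 = 126, so its missing entry is 124 − 126 = -2.
Row 8: 56 − 23 − 5 − 15 − 2 + 53 − 1 = 63, so its missing entry is 124 − 63 = 61.
Row 5: 23 − 4 − 4 + 33 + 30 − 2 + 7 = 83, so its missing entry is 124 − 83 = 41.

p = 41, m = 61, q = -2, d = -2, x = -2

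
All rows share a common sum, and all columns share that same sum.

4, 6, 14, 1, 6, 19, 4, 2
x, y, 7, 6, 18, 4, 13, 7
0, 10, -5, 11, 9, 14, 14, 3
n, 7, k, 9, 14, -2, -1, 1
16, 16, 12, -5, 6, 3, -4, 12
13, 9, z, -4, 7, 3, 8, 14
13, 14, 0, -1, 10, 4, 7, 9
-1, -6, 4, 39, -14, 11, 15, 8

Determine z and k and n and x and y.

z = 6, k = 18, n = 10, x = 1, y = 0

Rows 1 and 3 both sum to 56, so that's the common total.
The known cells in column 2 total 56, leaving 56 − 56 = 0 for the blank.
The known cells in row 2 total 55, leaving 56 − 55 = 1 for the blank.
The known cells in column 1 total 46, leaving 56 − 46 = 10 for the blank.
The known cells in row 4 total 38, leaving 56 − 38 = 18 for the blank.
The known cells in row 6 total 50, leaving 56 − 50 = 6 for the blank.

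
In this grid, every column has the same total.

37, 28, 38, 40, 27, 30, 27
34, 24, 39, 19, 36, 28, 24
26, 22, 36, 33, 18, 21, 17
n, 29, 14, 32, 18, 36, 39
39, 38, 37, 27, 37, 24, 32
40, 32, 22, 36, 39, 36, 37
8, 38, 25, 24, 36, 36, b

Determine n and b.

n = 27, b = 35

Column 3 sums to 211 and so does column 5; that's the common total.
In column 1 the known cells total 184, leaving 211 − 184 = 27.
In column 7 the known cells total 176, leaving 211 − 176 = 35.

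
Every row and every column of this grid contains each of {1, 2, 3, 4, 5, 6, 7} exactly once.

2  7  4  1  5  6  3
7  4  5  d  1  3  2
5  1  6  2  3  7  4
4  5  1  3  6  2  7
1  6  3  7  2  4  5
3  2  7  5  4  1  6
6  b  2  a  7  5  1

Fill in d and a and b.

d = 6, a = 4, b = 3

For row 7, column 2: column 2 already has {1, 2, 4, 5, 6, 7}; that leaves 3.
At (row 7, col 4): row 7 already has {1, 2, 3, 5, 6, 7}, so the value is 4.
Cell (2,4): row 2 already has {1, 2, 3, 4, 5, 7} → 6.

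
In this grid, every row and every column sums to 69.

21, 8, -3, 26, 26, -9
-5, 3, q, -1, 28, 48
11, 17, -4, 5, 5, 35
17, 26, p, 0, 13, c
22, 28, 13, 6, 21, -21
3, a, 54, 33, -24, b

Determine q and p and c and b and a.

Row 2: -5 + 3 − 1 + 28 + 48 = 73, so its missing entry is 69 − 73 = -4.
Column 2: 8 + 3 + 17 + 26 + 28 = 82, so its missing entry is 69 − 82 = -13.
Row 6: 3 − 13 + 54 + 33 − 24 = 53, so its missing entry is 69 − 53 = 16.
Column 3: -3 − 4 − 4 + 13 + 54 = 56, so its missing entry is 69 − 56 = 13.
Row 4: 17 + 26 + 13 + 0 + 13 = 69, so its missing entry is 69 − 69 = 0.

q = -4, p = 13, c = 0, b = 16, a = -13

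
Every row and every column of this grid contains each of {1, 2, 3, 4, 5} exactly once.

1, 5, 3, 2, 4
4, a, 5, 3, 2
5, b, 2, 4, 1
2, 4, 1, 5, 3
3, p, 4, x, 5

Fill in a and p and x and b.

Cell (2,2): row 2 already has {2, 3, 4, 5} → 1.
For row 3, column 2: row 3 already has {1, 2, 4, 5}; that leaves 3.
Cell (5,2): column 2 already has {1, 3, 4, 5} → 2.
At (row 5, col 4): row 5 already has {2, 3, 4, 5}, so the value is 1.

a = 1, p = 2, x = 1, b = 3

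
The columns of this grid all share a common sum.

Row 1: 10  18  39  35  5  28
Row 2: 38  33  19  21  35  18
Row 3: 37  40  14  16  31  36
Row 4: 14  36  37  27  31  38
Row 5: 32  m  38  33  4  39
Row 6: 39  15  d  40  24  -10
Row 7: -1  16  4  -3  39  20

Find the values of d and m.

d = 18, m = 11

Columns 1 and 4 both add up to 169, so every column sums to 169.
Column 3: 39 + 19 + 14 + 37 + 38 + 4 = 151, so the missing entry is 169 − 151 = 18.
Column 2: 18 + 33 + 40 + 36 + 15 + 16 = 158, so the missing entry is 169 − 158 = 11.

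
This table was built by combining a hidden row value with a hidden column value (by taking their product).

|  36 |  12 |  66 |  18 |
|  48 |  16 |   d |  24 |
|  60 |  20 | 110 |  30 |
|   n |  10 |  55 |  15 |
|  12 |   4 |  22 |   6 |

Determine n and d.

Each row is a constant multiple of every other row — this is a multiplication table with the headers hidden.
Row 4 is 10/12 = 5/6 times row 1, so its entry in column 1 is 36 × 5/6 = 30.
Row 2 is 16/12 = 4/3 times row 1, so its entry in column 3 is 66 × 4/3 = 88.

n = 30, d = 88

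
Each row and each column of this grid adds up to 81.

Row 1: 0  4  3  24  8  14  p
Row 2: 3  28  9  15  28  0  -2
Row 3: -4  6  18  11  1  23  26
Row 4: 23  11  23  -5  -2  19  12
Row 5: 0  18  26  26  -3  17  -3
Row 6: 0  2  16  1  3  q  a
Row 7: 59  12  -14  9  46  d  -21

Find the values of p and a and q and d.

p = 28, a = 41, q = 18, d = -10

Row 7: 59 + 12 − 14 + 9 + 46 − 21 = 91, so its missing entry is 81 − 91 = -10.
Column 6: 14 + 0 + 23 + 19 + 17 − 10 = 63, so its missing entry is 81 − 63 = 18.
Row 6: 0 + 2 + 16 + 1 + 3 + 18 = 40, so its missing entry is 81 − 40 = 41.
Row 1: 0 + 4 + 3 + 24 + 8 + 14 = 53, so its missing entry is 81 − 53 = 28.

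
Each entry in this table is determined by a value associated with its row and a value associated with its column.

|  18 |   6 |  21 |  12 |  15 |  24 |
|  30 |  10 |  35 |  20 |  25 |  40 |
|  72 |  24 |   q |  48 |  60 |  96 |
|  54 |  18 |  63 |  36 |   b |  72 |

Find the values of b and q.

Each row is a constant multiple of every other row — this is a multiplication table with the headers hidden.
Row 4 is 72/24 = 3/1 times row 1, so its entry in column 5 is 15 × 3/1 = 45.
Row 3 is 96/24 = 4/1 times row 1, so its entry in column 3 is 21 × 4/1 = 84.

b = 45, q = 84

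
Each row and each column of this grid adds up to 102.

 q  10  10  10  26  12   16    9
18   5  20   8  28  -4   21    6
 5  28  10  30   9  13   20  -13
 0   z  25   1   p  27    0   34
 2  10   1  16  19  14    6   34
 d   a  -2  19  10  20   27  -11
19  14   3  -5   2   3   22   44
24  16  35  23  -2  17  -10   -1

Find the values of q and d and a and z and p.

Column 5 has 26 + 28 + 9 + 19 + 10 + 2 − 2 = 92; the blank must be 102 − 92 = 10.
Row 1 has 10 + 10 + 10 + 26 + 12 + 16 + 9 = 93; the blank must be 102 − 93 = 9.
Row 4 has 0 + 25 + 1 + 10 + 27 + 0 + 34 = 97; the blank must be 102 − 97 = 5.
Column 2 has 10 + 5 + 28 + 5 + 10 + 14 + 16 = 88; the blank must be 102 − 88 = 14.
Row 6 has 14 − 2 + 19 + 10 + 20 + 27 − 11 = 77; the blank must be 102 − 77 = 25.

q = 9, d = 25, a = 14, z = 5, p = 10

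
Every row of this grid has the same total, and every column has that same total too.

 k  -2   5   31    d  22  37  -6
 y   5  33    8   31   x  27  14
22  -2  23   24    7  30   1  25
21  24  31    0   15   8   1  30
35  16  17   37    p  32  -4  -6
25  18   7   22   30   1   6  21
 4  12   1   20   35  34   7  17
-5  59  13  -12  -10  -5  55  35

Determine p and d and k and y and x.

p = 3, d = 19, k = 24, y = 4, x = 8

Rows 3 and 4 both sum to 130, so that's the common total.
Row 5: 35 + 16 + 17 + 37 + 32 − 4 − 6 = 127, so its missing entry is 130 − 127 = 3.
Column 5: 31 + 7 + 15 + 3 + 30 + 35 − 10 = 111, so its missing entry is 130 − 111 = 19.
Column 6: 22 + 30 + 8 + 32 + 1 + 34 − 5 = 122, so its missing entry is 130 − 122 = 8.
Row 1: -2 + 5 + 31 + 19 + 22 + 37 − 6 = 106, so its missing entry is 130 − 106 = 24.
Row 2: 5 + 33 + 8 + 31 + 8 + 27 + 14 = 126, so its missing entry is 130 − 126 = 4.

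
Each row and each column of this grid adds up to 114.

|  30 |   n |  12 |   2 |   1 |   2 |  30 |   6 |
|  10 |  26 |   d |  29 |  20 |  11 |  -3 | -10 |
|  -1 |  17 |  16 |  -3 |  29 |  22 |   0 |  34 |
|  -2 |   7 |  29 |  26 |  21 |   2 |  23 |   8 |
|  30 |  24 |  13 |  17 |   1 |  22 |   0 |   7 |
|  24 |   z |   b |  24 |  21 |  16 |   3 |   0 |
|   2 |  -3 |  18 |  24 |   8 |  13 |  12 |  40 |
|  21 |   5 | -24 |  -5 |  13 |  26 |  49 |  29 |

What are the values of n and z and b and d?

n = 31, z = 7, b = 19, d = 31

Row 1 has 30 + 12 + 2 + 1 + 2 + 30 + 6 = 83; the blank must be 114 − 83 = 31.
Row 2 has 10 + 26 + 29 + 20 + 11 − 3 − 10 = 83; the blank must be 114 − 83 = 31.
Column 2 has 31 + 26 + 17 + 7 + 24 − 3 + 5 = 107; the blank must be 114 − 107 = 7.
Row 6 has 24 + 7 + 24 + 21 + 16 + 3 + 0 = 95; the blank must be 114 − 95 = 19.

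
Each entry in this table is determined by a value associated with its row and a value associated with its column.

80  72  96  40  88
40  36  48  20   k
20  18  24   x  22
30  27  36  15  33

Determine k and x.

k = 44, x = 10

Each row is a constant multiple of every other row — this is a multiplication table with the headers hidden.
Row 2 is 40/80 = 1/2 times row 1, so its entry in column 5 is 88 × 1/2 = 44.
Row 3 is 20/80 = 1/4 times row 1, so its entry in column 4 is 40 × 1/4 = 10.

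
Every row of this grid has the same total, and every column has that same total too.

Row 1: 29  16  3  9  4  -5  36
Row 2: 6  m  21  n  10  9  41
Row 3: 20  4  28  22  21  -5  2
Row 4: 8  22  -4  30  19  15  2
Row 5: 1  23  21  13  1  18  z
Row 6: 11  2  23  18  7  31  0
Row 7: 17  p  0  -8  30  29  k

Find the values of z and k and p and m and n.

Rows 1 and 3 both sum to 92, so that's the common total.
Row 5 has 1 + 23 + 21 + 13 + 1 + 18 = 77; the blank must be 92 − 77 = 15.
Column 7 has 36 + 41 + 2 + 2 + 15 + 0 = 96; the blank must be 92 − 96 = -4.
Row 7 has 17 + 0 − 8 + 30 + 29 − 4 = 64; the blank must be 92 − 64 = 28.
Column 2 has 16 + 4 + 22 + 23 + 2 + 28 = 95; the blank must be 92 − 95 = -3.
Row 2 has 6 − 3 + 21 + 10 + 9 + 41 = 84; the blank must be 92 − 84 = 8.

z = 15, k = -4, p = 28, m = -3, n = 8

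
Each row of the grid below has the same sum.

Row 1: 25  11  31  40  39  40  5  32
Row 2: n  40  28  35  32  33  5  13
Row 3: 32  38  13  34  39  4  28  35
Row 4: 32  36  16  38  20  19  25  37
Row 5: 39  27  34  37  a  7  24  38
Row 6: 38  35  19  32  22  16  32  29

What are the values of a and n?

The complete rows each total 223.
Row 5 is missing 223 − 206 = 17 (since 39 + 27 + 34 + 37 + 7 + 24 + 38 = 206).
Row 2 is missing 223 − 186 = 37 (since 40 + 28 + 35 + 32 + 33 + 5 + 13 = 186).

a = 17, n = 37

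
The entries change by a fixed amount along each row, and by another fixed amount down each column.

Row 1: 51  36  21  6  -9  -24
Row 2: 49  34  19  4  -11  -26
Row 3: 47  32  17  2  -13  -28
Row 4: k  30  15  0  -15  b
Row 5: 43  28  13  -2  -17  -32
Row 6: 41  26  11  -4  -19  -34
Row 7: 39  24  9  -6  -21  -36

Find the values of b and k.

Along each row the entries change by -15 per step; down each column they change by -2.
Row 4: from 30 at column 2, stepping by -15 to column 6 gives -30.
Row 4: from 30 at column 2, stepping by -15 to column 1 gives 45.

b = -30, k = 45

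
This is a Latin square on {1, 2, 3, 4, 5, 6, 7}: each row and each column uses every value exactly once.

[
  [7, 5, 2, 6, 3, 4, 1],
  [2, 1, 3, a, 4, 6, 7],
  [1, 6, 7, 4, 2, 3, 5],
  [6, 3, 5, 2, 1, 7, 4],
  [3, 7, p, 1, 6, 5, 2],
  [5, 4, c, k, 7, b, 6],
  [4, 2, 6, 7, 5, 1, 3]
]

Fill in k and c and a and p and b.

For row 6, column 6: column 6 already has {1, 3, 4, 5, 6, 7}; that leaves 2.
For row 5, column 3: row 5 already has {1, 2, 3, 5, 6, 7}; that leaves 4.
At (row 2, col 4): row 2 already has {1, 2, 3, 4, 6, 7}, so the value is 5.
For row 6, column 4: column 4 already has {1, 2, 4, 5, 6, 7}; that leaves 3.
For row 6, column 3: row 6 already has {2, 3, 4, 5, 6, 7}; that leaves 1.

k = 3, c = 1, a = 5, p = 4, b = 2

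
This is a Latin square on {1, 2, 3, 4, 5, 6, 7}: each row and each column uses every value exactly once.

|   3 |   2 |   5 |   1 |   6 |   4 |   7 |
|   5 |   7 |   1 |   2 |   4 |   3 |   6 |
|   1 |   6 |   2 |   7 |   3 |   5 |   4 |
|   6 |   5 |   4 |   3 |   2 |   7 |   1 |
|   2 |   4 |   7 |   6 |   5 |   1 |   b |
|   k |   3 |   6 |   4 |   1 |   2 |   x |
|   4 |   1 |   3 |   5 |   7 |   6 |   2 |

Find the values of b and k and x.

At (row 5, col 7): row 5 already has {1, 2, 4, 5, 6, 7}, so the value is 3.
For row 6, column 1: column 1 already has {1, 2, 3, 4, 5, 6}; that leaves 7.
Cell (6,7): row 6 already has {1, 2, 3, 4, 6, 7} → 5.

b = 3, k = 7, x = 5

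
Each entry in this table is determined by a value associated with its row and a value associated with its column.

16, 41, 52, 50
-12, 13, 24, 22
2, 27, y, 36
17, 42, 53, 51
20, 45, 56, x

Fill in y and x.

y = 38, x = 54

The difference between any two rows is the same in every column — this is an addition table with the headers hidden.
Row 3 minus row 1 is 27 − 41 = -14, so its entry in column 3 is 52 + (-14) = 38.
Row 5 minus row 1 is 45 − 41 = 4, so its entry in column 4 is 50 + 4 = 54.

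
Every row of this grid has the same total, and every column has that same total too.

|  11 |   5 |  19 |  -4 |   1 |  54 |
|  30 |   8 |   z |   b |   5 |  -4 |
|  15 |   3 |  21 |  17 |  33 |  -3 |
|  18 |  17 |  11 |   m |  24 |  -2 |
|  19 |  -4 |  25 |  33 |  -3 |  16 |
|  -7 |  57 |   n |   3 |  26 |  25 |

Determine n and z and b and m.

n = -18, z = 28, b = 19, m = 18

Rows 1 and 3 both sum to 86, so that's the common total.
Row 4 has 18 + 17 + 11 + 24 − 2 = 68; the blank must be 86 − 68 = 18.
Column 4 has -4 + 17 + 18 + 33 + 3 = 67; the blank must be 86 − 67 = 19.
Row 2 has 30 + 8 + 19 + 5 − 4 = 58; the blank must be 86 − 58 = 28.
Row 6 has -7 + 57 + 3 + 26 + 25 = 104; the blank must be 86 − 104 = -18.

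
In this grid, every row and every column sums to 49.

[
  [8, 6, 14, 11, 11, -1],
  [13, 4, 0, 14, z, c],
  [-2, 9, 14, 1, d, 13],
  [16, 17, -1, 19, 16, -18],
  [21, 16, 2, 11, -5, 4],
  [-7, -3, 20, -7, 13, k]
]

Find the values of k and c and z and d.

Row 3 has -2 + 9 + 14 + 1 + 13 = 35; the blank must be 49 − 35 = 14.
Row 6 has -7 − 3 + 20 − 7 + 13 = 16; the blank must be 49 − 16 = 33.
Column 5 has 11 + 14 + 16 − 5 + 13 = 49; the blank must be 49 − 49 = 0.
Row 2 has 13 + 4 + 0 + 14 + 0 = 31; the blank must be 49 − 31 = 18.

k = 33, c = 18, z = 0, d = 14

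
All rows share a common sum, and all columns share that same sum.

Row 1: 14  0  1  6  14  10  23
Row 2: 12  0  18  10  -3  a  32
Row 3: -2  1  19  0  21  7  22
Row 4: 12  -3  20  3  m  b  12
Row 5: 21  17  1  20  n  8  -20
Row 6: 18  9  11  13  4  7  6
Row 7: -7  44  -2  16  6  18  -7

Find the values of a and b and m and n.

a = -1, b = 19, m = 5, n = 21

Rows 1 and 3 both sum to 68, so that's the common total.
Row 5 has 21 + 17 + 1 + 20 + 8 − 20 = 47; the blank must be 68 − 47 = 21.
Column 5 has 14 − 3 + 21 + 21 + 4 + 6 = 63; the blank must be 68 − 63 = 5.
Row 4 has 12 − 3 + 20 + 3 + 5 + 12 = 49; the blank must be 68 − 49 = 19.
Row 2 has 12 + 0 + 18 + 10 − 3 + 32 = 69; the blank must be 68 − 69 = -1.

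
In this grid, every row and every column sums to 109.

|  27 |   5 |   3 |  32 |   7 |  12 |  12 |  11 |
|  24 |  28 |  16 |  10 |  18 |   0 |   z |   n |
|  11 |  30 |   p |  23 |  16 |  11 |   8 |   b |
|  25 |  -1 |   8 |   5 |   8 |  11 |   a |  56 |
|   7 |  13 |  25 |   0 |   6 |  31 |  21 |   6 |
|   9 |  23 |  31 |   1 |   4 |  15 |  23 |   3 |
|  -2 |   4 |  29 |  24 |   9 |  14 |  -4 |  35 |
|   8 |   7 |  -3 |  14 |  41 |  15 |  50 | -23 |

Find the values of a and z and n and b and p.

The known cells in row 4 total 112, leaving 109 − 112 = -3 for the blank.
The known cells in column 3 total 109, leaving 109 − 109 = 0 for the blank.
The known cells in row 3 total 99, leaving 109 − 99 = 10 for the blank.
The known cells in column 8 total 98, leaving 109 − 98 = 11 for the blank.
The known cells in row 2 total 107, leaving 109 − 107 = 2 for the blank.

a = -3, z = 2, n = 11, b = 10, p = 0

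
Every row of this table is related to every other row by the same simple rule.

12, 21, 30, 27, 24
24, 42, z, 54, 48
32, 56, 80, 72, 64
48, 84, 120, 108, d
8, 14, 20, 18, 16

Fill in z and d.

Each row is a constant multiple of every other row — this is a multiplication table with the headers hidden.
Row 2 is 24/12 = 2/1 times row 1, so its entry in column 3 is 30 × 2/1 = 60.
Row 4 is 48/12 = 4/1 times row 1, so its entry in column 5 is 24 × 4/1 = 96.

z = 60, d = 96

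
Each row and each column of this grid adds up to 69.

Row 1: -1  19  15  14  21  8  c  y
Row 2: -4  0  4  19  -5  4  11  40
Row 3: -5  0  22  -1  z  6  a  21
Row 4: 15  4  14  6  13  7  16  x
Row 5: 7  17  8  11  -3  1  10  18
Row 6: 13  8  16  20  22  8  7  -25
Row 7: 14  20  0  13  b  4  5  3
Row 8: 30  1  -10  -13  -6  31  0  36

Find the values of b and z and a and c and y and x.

b = 10, z = 17, a = 9, c = 11, y = -18, x = -6

Row 4: 15 + 4 + 14 + 6 + 13 + 7 + 16 = 75, so its missing entry is 69 − 75 = -6.
Column 8: 40 + 21 − 6 + 18 − 25 + 3 + 36 = 87, so its missing entry is 69 − 87 = -18.
Row 7: 14 + 20 + 0 + 13 + 4 + 5 + 3 = 59, so its missing entry is 69 − 59 = 10.
Column 5: 21 − 5 + 13 − 3 + 22 + 10 − 6 = 52, so its missing entry is 69 − 52 = 17.
Row 1: -1 + 19 + 15 + 14 + 21 + 8 − 18 = 58, so its missing entry is 69 − 58 = 11.
Row 3: -5 + 0 + 22 − 1 + 17 + 6 + 21 = 60, so its missing entry is 69 − 60 = 9.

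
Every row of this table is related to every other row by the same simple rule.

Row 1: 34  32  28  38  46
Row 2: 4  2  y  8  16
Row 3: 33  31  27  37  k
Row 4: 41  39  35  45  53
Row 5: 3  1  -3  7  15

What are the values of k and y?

The difference between any two rows is the same in every column — this is an addition table with the headers hidden.
Row 3 minus row 1 is 33 − 34 = -1, so its entry in column 5 is 46 + (-1) = 45.
Row 2 minus row 1 is 4 − 34 = -30, so its entry in column 3 is 28 + (-30) = -2.

k = 45, y = -2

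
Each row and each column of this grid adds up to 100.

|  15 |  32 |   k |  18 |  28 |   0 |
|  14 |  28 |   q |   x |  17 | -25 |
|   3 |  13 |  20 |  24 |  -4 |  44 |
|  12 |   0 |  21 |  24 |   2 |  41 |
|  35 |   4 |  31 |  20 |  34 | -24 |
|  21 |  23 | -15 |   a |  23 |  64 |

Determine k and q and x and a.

k = 7, q = 36, x = 30, a = -16

Row 6 has 21 + 23 − 15 + 23 + 64 = 116; the blank must be 100 − 116 = -16.
Row 1 has 15 + 32 + 18 + 28 + 0 = 93; the blank must be 100 − 93 = 7.
Column 3 has 7 + 20 + 21 + 31 − 15 = 64; the blank must be 100 − 64 = 36.
Row 2 has 14 + 28 + 36 + 17 − 25 = 70; the blank must be 100 − 70 = 30.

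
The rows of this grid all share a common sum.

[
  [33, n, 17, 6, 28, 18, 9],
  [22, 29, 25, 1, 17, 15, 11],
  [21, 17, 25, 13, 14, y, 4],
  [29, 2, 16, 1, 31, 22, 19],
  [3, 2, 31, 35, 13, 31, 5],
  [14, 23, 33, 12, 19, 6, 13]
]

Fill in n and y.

n = 9, y = 26

Rows 2 and 4 both add up to 120, so every row sums to 120.
Row 1: 33 + 17 + 6 + 28 + 18 + 9 = 111, so the missing entry is 120 − 111 = 9.
Row 3: 21 + 17 + 25 + 13 + 14 + 4 = 94, so the missing entry is 120 − 94 = 26.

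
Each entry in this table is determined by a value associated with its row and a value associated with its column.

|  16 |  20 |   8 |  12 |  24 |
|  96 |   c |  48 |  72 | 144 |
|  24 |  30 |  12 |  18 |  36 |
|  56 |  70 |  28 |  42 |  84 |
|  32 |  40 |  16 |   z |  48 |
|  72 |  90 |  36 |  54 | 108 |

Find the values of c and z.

c = 120, z = 24

Each row is a constant multiple of every other row — this is a multiplication table with the headers hidden.
Row 2 is 48/8 = 6/1 times row 1, so its entry in column 2 is 20 × 6/1 = 120.
Row 5 is 16/8 = 2/1 times row 1, so its entry in column 4 is 12 × 2/1 = 24.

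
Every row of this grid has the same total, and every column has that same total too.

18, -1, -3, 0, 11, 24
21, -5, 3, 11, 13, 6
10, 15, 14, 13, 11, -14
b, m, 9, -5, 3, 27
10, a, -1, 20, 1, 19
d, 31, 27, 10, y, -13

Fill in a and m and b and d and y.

a = 0, m = 9, b = 6, d = -16, y = 10

Rows 1 and 2 both sum to 49, so that's the common total.
Column 5: 11 + 13 + 11 + 3 + 1 = 39, so its missing entry is 49 − 39 = 10.
Row 6: 31 + 27 + 10 + 10 − 13 = 65, so its missing entry is 49 − 65 = -16.
Column 1: 18 + 21 + 10 + 10 − 16 = 43, so its missing entry is 49 − 43 = 6.
Row 4: 6 + 9 − 5 + 3 + 27 = 40, so its missing entry is 49 − 40 = 9.
Row 5: 10 − 1 + 20 + 1 + 19 = 49, so its missing entry is 49 − 49 = 0.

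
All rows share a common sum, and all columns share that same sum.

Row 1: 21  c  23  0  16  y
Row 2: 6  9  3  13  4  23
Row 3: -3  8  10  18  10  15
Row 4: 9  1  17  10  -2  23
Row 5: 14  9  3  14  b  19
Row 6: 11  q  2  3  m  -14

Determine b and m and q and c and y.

b = -1, m = 31, q = 25, c = 6, y = -8

Rows 2 and 3 both sum to 58, so that's the common total.
The known cells in row 5 total 59, leaving 58 − 59 = -1 for the blank.
The known cells in column 5 total 27, leaving 58 − 27 = 31 for the blank.
The known cells in row 6 total 33, leaving 58 − 33 = 25 for the blank.
The known cells in column 2 total 52, leaving 58 − 52 = 6 for the blank.
The known cells in row 1 total 66, leaving 58 − 66 = -8 for the blank.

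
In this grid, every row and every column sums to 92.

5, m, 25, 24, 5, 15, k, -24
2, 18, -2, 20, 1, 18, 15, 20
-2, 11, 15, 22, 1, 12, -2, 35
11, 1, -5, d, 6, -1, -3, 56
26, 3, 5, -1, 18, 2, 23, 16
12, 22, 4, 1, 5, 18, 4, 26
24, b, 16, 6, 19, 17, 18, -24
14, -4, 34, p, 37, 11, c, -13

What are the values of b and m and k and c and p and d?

b = 16, m = 25, k = 17, c = 20, p = -7, d = 27

Row 7 has 24 + 16 + 6 + 19 + 17 + 18 − 24 = 76; the blank must be 92 − 76 = 16.
Column 2 has 18 + 11 + 1 + 3 + 22 + 16 − 4 = 67; the blank must be 92 − 67 = 25.
Row 1 has 5 + 25 + 25 + 24 + 5 + 15 − 24 = 75; the blank must be 92 − 75 = 17.
Column 7 has 17 + 15 − 2 − 3 + 23 + 4 + 18 = 72; the blank must be 92 − 72 = 20.
Row 8 has 14 − 4 + 34 + 37 + 11 + 20 − 13 = 99; the blank must be 92 − 99 = -7.
Row 4 has 11 + 1 − 5 + 6 − 1 − 3 + 56 = 65; the blank must be 92 − 65 = 27.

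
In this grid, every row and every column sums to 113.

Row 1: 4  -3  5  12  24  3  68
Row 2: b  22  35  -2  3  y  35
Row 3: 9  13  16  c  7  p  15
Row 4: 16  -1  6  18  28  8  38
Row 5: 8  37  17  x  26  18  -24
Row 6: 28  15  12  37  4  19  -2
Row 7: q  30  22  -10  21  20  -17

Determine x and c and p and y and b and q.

x = 31, c = 27, p = 26, y = 19, b = 1, q = 47

Row 5: 8 + 37 + 17 + 26 + 18 − 24 = 82, so its missing entry is 113 − 82 = 31.
Column 4: 12 − 2 + 18 + 31 + 37 − 10 = 86, so its missing entry is 113 − 86 = 27.
Row 7: 30 + 22 − 10 + 21 + 20 − 17 = 66, so its missing entry is 113 − 66 = 47.
Column 1: 4 + 9 + 16 + 8 + 28 + 47 = 112, so its missing entry is 113 − 112 = 1.
Row 2: 1 + 22 + 35 − 2 + 3 + 35 = 94, so its missing entry is 113 − 94 = 19.
Row 3: 9 + 13 + 16 + 27 + 7 + 15 = 87, so its missing entry is 113 − 87 = 26.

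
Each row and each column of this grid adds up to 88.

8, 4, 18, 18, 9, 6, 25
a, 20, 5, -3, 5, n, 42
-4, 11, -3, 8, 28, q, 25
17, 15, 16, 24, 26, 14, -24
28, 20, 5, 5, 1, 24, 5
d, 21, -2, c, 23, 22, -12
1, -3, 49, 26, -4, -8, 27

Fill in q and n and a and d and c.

q = 23, n = 7, a = 12, d = 26, c = 10

Column 4 has 18 − 3 + 8 + 24 + 5 + 26 = 78; the blank must be 88 − 78 = 10.
Row 6 has 21 − 2 + 10 + 23 + 22 − 12 = 62; the blank must be 88 − 62 = 26.
Column 1 has 8 − 4 + 17 + 28 + 26 + 1 = 76; the blank must be 88 − 76 = 12.
Row 2 has 12 + 20 + 5 − 3 + 5 + 42 = 81; the blank must be 88 − 81 = 7.
Row 3 has -4 + 11 − 3 + 8 + 28 + 25 = 65; the blank must be 88 − 65 = 23.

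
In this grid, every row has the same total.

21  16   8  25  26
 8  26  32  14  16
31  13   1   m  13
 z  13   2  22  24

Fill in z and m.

Row 1 sums to 96 and so does row 2; that's the common total.
In row 4 the known cells total 61, leaving 96 − 61 = 35.
In row 3 the known cells total 58, leaving 96 − 58 = 38.

z = 35, m = 38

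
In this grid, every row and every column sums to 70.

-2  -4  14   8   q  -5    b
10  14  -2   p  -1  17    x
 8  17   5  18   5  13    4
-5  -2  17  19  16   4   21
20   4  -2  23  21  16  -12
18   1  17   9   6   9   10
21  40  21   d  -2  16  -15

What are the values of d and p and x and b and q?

Column 5 has -1 + 5 + 16 + 21 + 6 − 2 = 45; the blank must be 70 − 45 = 25.
Row 1 has -2 − 4 + 14 + 8 + 25 − 5 = 36; the blank must be 70 − 36 = 34.
Column 7 has 34 + 4 + 21 − 12 + 10 − 15 = 42; the blank must be 70 − 42 = 28.
Row 7 has 21 + 40 + 21 − 2 + 16 − 15 = 81; the blank must be 70 − 81 = -11.
Row 2 has 10 + 14 − 2 − 1 + 17 + 28 = 66; the blank must be 70 − 66 = 4.

d = -11, p = 4, x = 28, b = 34, q = 25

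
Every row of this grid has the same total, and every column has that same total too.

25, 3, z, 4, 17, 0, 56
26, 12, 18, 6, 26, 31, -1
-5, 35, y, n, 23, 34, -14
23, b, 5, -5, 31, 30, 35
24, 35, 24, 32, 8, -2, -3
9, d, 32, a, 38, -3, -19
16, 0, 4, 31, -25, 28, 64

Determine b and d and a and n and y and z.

b = -1, d = 34, a = 27, n = 23, y = 22, z = 13

Rows 2 and 5 both sum to 118, so that's the common total.
Row 4 has 23 + 5 − 5 + 31 + 30 + 35 = 119; the blank must be 118 − 119 = -1.
Column 2 has 3 + 12 + 35 − 1 + 35 + 0 = 84; the blank must be 118 − 84 = 34.
Row 1 has 25 + 3 + 4 + 17 + 0 + 56 = 105; the blank must be 118 − 105 = 13.
Column 3 has 13 + 18 + 5 + 24 + 32 + 4 = 96; the blank must be 118 − 96 = 22.
Row 3 has -5 + 35 + 22 + 23 + 34 − 14 = 95; the blank must be 118 − 95 = 23.
Row 6 has 9 + 34 + 32 + 38 − 3 − 19 = 91; the blank must be 118 − 91 = 27.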